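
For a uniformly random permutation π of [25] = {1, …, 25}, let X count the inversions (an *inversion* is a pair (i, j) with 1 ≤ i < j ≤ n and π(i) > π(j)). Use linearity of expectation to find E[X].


Write X = Σ X_I over the C(25, 2) = 300 pairs i < j, with X_I the indicator of one inversion.
There are 300 indicators.
For each fixed pair i < j, the values π(i) and π(j) are two distinct elements of {1, …, 25} in uniformly random order; by symmetry P[π(i) > π(j)] = 1/2.
By linearity: E[X] = 300 · (1/2) = C(25, 2) · (1/2) = 300/2 = 150 ≈ 150.0000.

E[X] = 150 = 150.0000.


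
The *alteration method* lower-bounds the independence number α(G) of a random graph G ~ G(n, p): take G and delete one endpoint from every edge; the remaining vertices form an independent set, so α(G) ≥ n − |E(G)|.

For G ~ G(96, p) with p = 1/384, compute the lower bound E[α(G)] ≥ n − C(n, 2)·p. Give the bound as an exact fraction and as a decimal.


E[|E(G)|] = C(96, 2)·p = 4560 · (1/384) = 95/8.
E[α(G)] ≥ n − E[|E(G)|] = 96 − 95/8 = 673/8.
Numerically: ≈ 84.1250.
(This is only a lower bound; the true E[α(G)] may be larger.)

E[α(G)] ≥ 673/8 ≈ 84.1250.


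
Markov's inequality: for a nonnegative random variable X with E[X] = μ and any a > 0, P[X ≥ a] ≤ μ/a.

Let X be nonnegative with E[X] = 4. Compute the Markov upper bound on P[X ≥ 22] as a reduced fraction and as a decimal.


μ = E[X] = 4, a = 22.
Markov: P[X ≥ 22] ≤ μ/a = (4)/22 = 2/11.
Numerically: ≈ 0.181818.
(Since a = 22 > μ = 4.000000, the bound 2/11 is < 1 and informative.)

P[X ≥ 22] ≤ 2/11 ≈ 0.181818.


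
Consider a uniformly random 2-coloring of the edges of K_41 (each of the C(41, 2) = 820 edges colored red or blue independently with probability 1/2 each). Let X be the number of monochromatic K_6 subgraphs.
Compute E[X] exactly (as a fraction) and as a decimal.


Let X = Σ_S X_S over the C(41, 6) = 4496388 subsets S of size 6, where X_S = 1 if the K_6 on S is monochromatic.
For a fixed S, the K_6 on S has C(6, 2) = 15 edges. P[all 15 edges red] = (1/2)^15, and likewise for blue, so P[monochromatic] = 2·(1/2)^15 = 2^{1 − 15} = 1/16384.
Summing: E[X] = C(41, 6) · 2^{1 − 15} = 4496388 · 1/16384 = 1124097/4096.
Numerically: E[X] ≈ 274.43774.

E[X] = C(41,6)·2^(1−C(6,2)) = 1124097/4096 ≈ 274.43774.


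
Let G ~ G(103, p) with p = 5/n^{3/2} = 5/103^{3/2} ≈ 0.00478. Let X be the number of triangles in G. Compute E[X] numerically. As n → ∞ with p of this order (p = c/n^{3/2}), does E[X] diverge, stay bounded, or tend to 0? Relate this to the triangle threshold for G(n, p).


Number of potential triangles: C(103, 3) = 176851.
Each occurs with probability p³ ≈ (0.00478)³ ≈ 1.09432e-07.
By linearity: E[X] = C(103, 3)·p³ ≈ 176851 · 1.09432e-07 ≈ 0.019.
Since α = 3/2 > 1, p = c/n^{3/2} = o(1/n) is below the triangle threshold p ~ 1/n. Asymptotically E[X] ~ (c³/6)·n^{3(1−α)} = (5³/6)·n^{-1.5} → 0, so by Markov's inequality G has no triangles w.h.p.

E[X] ≈ 0.019; in regime p = Θ(1/n^{3/2}) E[X] tends to 0 (below the triangle threshold p ~ 1/n).


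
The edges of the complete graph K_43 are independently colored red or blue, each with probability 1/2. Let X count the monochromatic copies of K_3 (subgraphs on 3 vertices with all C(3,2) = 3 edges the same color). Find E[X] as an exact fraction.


Let X = Σ_S X_S over the C(43, 3) = 12341 subsets S of size 3, where X_S = 1 if the K_3 on S is monochromatic.
For a fixed S, the K_3 on S has C(3, 2) = 3 edges. P[all 3 edges red] = (1/2)^3, and likewise for blue, so P[monochromatic] = 2·(1/2)^3 = 2^{1 − 3} = 1/4.
By linearity: E[X] = C(43, 3) · 2^{1 − 3} = 12341 · 1/4 = 12341/4.
Numerically: E[X] ≈ 3085.250.

E[X] = C(43,3)·2^(1−C(3,2)) = 12341/4 ≈ 3085.250.


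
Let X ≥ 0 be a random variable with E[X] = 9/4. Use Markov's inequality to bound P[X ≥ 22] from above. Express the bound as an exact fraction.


μ = E[X] = 9/4, a = 22.
Markov: P[X ≥ 22] ≤ μ/a = (9/4)/22 = 9/88.
Numerically: ≈ 0.102.
(Since a = 22 > μ = 2.250, the bound 9/88 is < 1 and informative.)

P[X ≥ 22] ≤ 9/88 ≈ 0.102.


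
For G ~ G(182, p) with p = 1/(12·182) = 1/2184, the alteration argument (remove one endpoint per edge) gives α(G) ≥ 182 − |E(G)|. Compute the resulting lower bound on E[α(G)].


E[|E(G)|] = C(182, 2)·p = 16471 · (1/2184) = 181/24.
E[α(G)] ≥ n − E[|E(G)|] = 182 − 181/24 = 4187/24.
Numerically: ≈ 174.45833.
(This is only a lower bound; the true E[α(G)] may be larger.)

E[α(G)] ≥ 4187/24 ≈ 174.45833.


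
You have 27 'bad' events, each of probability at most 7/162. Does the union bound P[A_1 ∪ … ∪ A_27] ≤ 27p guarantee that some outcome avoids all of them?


Union bound: P[∪_{i=1}^{27} A_i] ≤ Σ_i P[A_i] ≤ 27·p = 27·(7/162) = 7/6.
Numerically: 7/6 ≈ 1.167.
Is 7/6 < 1? NO.
Since the bound 7/6 is ≥ 1, the union bound is uninformative here; it does NOT by itself certify existence.

27·p = 7/6 ≈ 1.167; existence NOT certified by the union bound.


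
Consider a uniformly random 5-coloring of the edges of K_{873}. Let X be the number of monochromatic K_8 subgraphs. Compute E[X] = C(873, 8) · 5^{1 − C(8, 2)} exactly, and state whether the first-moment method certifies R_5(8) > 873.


E[X] = C(873, 8) · 5^{1 − 28} = 8102594482562031309 · 5^{−27} = 8102594482562031309/7450580596923828125.
As a reduced fraction: E[X] = 8102594482562031309/7450580596923828125 ≈ 1.0875118.
Is E[X] < 1? NO.
Since E[X] ≥ 1, the first-moment bound is inconclusive at n = 873; it does NOT by itself certify R_5(8) > 873.

E[X] = 8102594482562031309/7450580596923828125 ≈ 1.0875118; E[X] ≥ 1; first-moment method inconclusive here.


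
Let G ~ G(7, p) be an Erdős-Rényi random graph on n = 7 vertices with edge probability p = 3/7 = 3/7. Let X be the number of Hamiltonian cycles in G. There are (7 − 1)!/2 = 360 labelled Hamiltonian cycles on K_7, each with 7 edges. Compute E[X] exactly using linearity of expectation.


K_7 has (7 − 1)!/2 = 360 labelled Hamiltonian cycles.
For each such Hamiltonian cycle H, let X_H = 1 if all 7 edges of H are present in G. Then P[X_H = 1] = p^{7} = (3/7)^{7} = 2187/823543.
By linearity of expectation: E[X] = Σ_H E[X_H] = 360 · p^{7} = 360 · 2187/823543 = 787320/823543.
Numerically: E[X] ≈ 0.956016.

E[X] = 360 · (3/7)^{7} = 787320/823543 ≈ 0.956016.


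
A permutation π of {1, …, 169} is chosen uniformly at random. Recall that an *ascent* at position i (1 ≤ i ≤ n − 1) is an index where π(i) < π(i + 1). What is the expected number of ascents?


Write X = Σ X_I over i = 1, …, 168, with X_I the indicator of one ascent.
There are 168 indicators.
For each fixed i, the pair (π(i), π(i+1)) is a uniformly random ordered pair of distinct values from {1, …, 169}; by symmetry P[π(i) < π(i+1)] = 1/2.
By linearity: E[X] = 168 · (1/2) = (169 − 1) · (1/2) = 84 ≈ 84.00000.

E[X] = 84 = 84.00000.


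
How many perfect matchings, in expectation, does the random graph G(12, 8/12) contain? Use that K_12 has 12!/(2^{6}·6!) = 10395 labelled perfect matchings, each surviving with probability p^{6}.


K_12 has 12!/(2^{6}·6!) = 10395 labelled perfect matchings.
For each such perfect matching H, let X_H = 1 if all 6 edges of H are present in G. Then P[X_H = 1] = p^{6} = (2/3)^{6} = 64/729.
Summing the indicators: E[X] = Σ_H E[X_H] = 10395 · p^{6} = 10395 · 64/729 = 24640/27.
Numerically: E[X] ≈ 912.6.

E[X] = 10395 · (2/3)^{6} = 24640/27 ≈ 912.6.


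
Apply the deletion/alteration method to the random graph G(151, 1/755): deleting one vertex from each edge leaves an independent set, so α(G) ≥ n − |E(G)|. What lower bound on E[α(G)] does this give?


E[|E(G)|] = C(151, 2)·p = 11325 · (1/755) = 15.
E[α(G)] ≥ n − E[|E(G)|] = 151 − 15 = 136.
Numerically: ≈ 136.0000.
(This is only a lower bound; the true E[α(G)] may be larger.)

E[α(G)] ≥ 136 ≈ 136.0000.


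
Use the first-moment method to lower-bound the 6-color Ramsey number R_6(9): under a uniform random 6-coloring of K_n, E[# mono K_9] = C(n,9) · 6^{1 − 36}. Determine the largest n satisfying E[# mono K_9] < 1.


We need C(n, 9) · 6^{1 − 36} < 1, i.e. C(n, 9) < 6^{36 − 1} = 1719070799748422591028658176.
Check values of n near the boundary:
  n = 4407: C(4407, 9) = 1713856532599459170657070050; 1713856532599459170657070050 < 1719070799748422591028658176? YES
  n = 4408: C(4408, 9) = 1717362945146264156457459600; 1717362945146264156457459600 < 1719070799748422591028658176? YES
  n = 4409: C(4409, 9) = 1720875732988608787686577131; 1720875732988608787686577131 < 1719070799748422591028658176? NO
The largest n with C(n, 9) < 1719070799748422591028658176 is n = 4408 (where E[X] = 35778394690547169926197075/35813974994758803979763712 ≈ 0.999). Hence R_6(9) > 4408, i.e. R_6(9) ≥ 4409.

Largest n = 4408; hence R_6(9) > 4408.


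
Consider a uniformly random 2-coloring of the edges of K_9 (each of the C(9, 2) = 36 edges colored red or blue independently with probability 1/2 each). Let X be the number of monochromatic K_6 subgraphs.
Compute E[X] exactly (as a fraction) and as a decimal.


Let X = Σ_S X_S over the C(9, 6) = 84 subsets S of size 6, where X_S = 1 if the K_6 on S is monochromatic.
For a fixed S, the K_6 on S has C(6, 2) = 15 edges. P[all 15 edges red] = (1/2)^15, and likewise for blue, so P[monochromatic] = 2·(1/2)^15 = 2^{1 − 15} = 1/16384.
Summing: E[X] = C(9, 6) · 2^{1 − 15} = 84 · 1/16384 = 21/4096.
Numerically: E[X] ≈ 0.00513.

E[X] = C(9,6)·2^(1−C(6,2)) = 21/4096 ≈ 0.00513.


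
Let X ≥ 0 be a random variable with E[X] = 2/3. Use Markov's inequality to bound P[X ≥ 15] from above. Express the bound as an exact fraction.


μ = E[X] = 2/3, a = 15.
Markov: P[X ≥ 15] ≤ μ/a = (2/3)/15 = 2/45.
Numerically: ≈ 0.04444.
(Since a = 15 > μ = 0.66667, the bound 2/45 is < 1 and informative.)

P[X ≥ 15] ≤ 2/45 ≈ 0.04444.


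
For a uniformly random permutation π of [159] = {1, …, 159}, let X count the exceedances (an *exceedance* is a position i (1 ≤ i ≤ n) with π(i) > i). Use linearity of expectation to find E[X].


Write X = Σ_{i=1}^{159} X_i, where X_i = 1_{π(i) > i}.
For each fixed i, π(i) is uniform over {1, …, 159} (marginal of a uniform permutation), so P[π(i) > i] = (n − i)/n. Summing: Σ_{i=1}^{159} (n − i)/n = (0 + 1 + … + 158)/159 = 159(159 − 1)/(2·159) = (159 − 1)/2.
Hence E[X] = Σ_{i=1}^{159} (159 − i)/159 = 79 ≈ 79.000.

E[X] = 79 = 79.000.


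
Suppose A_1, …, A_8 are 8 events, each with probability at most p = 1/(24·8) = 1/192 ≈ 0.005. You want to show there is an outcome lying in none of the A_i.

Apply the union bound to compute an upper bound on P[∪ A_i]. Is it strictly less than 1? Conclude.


Union bound: P[∪_{i=1}^{8} A_i] ≤ Σ_i P[A_i] ≤ 8·p = 8·(1/192) = 1/24.
Numerically: 1/24 ≈ 0.042.
Is 1/24 < 1? YES.
Since P[∪ A_i] ≤ 1/24 < 1, the complement has P[∩ A_i^c] ≥ 1 − 1/24 = 23/24 > 0, so some outcome avoids every A_i.

8·p = 1/24 ≈ 0.042; existence CERTIFIED by the union bound.


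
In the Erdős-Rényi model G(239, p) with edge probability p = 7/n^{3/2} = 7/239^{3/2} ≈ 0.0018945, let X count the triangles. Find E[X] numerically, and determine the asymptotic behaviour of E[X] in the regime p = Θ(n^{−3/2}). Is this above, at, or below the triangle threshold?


Number of potential triangles: C(239, 3) = 2246839.
Each occurs with probability p³ ≈ (0.0018945)³ ≈ 6.7999163e-09.
By linearity: E[X] = C(239, 3)·p³ ≈ 2246839 · 6.7999163e-09 ≈ 0.01528.
Since α = 3/2 > 1, p = c/n^{3/2} = o(1/n) is below the triangle threshold p ~ 1/n. Asymptotically E[X] ~ (c³/6)·n^{3(1−α)} = (7³/6)·n^{-1.5} → 0, so by Markov's inequality G has no triangles w.h.p.

E[X] ≈ 0.01528; in regime p = Θ(1/n^{3/2}) E[X] tends to 0 (below the triangle threshold p ~ 1/n).


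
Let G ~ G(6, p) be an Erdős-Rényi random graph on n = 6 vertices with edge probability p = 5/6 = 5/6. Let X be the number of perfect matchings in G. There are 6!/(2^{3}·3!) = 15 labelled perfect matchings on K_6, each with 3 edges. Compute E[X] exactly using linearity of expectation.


K_6 has 6!/(2^{3}·3!) = 15 labelled perfect matchings.
For each such perfect matching H, let X_H = 1 if all 3 edges of H are present in G. Then P[X_H = 1] = p^{3} = (5/6)^{3} = 125/216.
Summing the indicators: E[X] = Σ_H E[X_H] = 15 · p^{3} = 15 · 125/216 = 625/72.
Numerically: E[X] ≈ 8.68.

E[X] = 15 · (5/6)^{3} = 625/72 ≈ 8.68.


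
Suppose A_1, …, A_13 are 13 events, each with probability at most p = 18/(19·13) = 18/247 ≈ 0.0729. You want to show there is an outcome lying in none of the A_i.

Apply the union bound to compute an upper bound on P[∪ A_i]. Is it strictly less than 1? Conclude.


Union bound: P[∪_{i=1}^{13} A_i] ≤ Σ_i P[A_i] ≤ 13·p = 13·(18/247) = 18/19.
Numerically: 18/19 ≈ 0.9474.
Is 18/19 < 1? YES.
Since P[∪ A_i] ≤ 18/19 < 1, the complement has P[∩ A_i^c] ≥ 1 − 18/19 = 1/19 > 0, so some outcome avoids every A_i.

13·p = 18/19 ≈ 0.9474; existence CERTIFIED by the union bound.


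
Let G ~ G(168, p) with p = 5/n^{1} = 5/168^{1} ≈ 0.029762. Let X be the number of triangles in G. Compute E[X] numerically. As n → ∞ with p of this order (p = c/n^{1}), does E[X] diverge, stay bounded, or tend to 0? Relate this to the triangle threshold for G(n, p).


Number of potential triangles: C(168, 3) = 776216.
Each occurs with probability p³ ≈ (0.029762)³ ≈ 2.6362231e-05.
By linearity: E[X] = C(168, 3)·p³ ≈ 776216 · 2.6362231e-05 ≈ 20.46279.
Here α = 1, so p = 5/n is exactly at the triangle threshold p ~ 1/n. Asymptotically E[X] → c³/6 = 5³/6 = 125/6 ≈ 20.83333, a bounded constant. In this regime the triangle count is asymptotically Poisson(c³/6).

E[X] ≈ 20.46279; in regime p = Θ(1/n^{1}) E[X] stays bounded (at the triangle threshold p ~ 1/n).


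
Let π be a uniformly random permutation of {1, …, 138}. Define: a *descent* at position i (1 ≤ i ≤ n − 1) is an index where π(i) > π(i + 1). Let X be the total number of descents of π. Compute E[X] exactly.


Write X = Σ X_I over i = 1, …, 137, with X_I the indicator of one descent.
There are 137 indicators.
For each fixed i, the pair (π(i), π(i+1)) is a uniformly random ordered pair of distinct values from {1, …, 138}; by symmetry P[π(i) > π(i+1)] = 1/2.
By linearity: E[X] = 137 · (1/2) = (138 − 1) · (1/2) = 137/2 ≈ 68.500.

E[X] = 137/2 = 68.500.


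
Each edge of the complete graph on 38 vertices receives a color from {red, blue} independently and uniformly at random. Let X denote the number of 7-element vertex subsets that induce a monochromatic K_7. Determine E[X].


Let X = Σ_S X_S over the C(38, 7) = 12620256 subsets S of size 7, where X_S = 1 if the K_7 on S is monochromatic.
For a fixed S, the K_7 on S has C(7, 2) = 21 edges. P[all 21 edges red] = (1/2)^21, and likewise for blue, so P[monochromatic] = 2·(1/2)^21 = 2^{1 − 21} = 1/1048576.
Summing: E[X] = C(38, 7) · 2^{1 − 21} = 12620256 · 1/1048576 = 394383/32768.
Numerically: E[X] ≈ 12.036.

E[X] = C(38,7)·2^(1−C(7,2)) = 394383/32768 ≈ 12.036.


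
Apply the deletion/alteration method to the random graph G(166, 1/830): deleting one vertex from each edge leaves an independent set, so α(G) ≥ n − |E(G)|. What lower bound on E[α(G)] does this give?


E[|E(G)|] = C(166, 2)·p = 13695 · (1/830) = 33/2.
E[α(G)] ≥ n − E[|E(G)|] = 166 − 33/2 = 299/2.
Numerically: ≈ 149.5000.
(This is only a lower bound; the true E[α(G)] may be larger.)

E[α(G)] ≥ 299/2 ≈ 149.5000.


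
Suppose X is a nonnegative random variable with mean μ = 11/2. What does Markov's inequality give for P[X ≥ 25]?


μ = E[X] = 11/2, a = 25.
Markov: P[X ≥ 25] ≤ μ/a = (11/2)/25 = 11/50.
Numerically: ≈ 0.220.
(Since a = 25 > μ = 5.500, the bound 11/50 is < 1 and informative.)

P[X ≥ 25] ≤ 11/50 ≈ 0.220.


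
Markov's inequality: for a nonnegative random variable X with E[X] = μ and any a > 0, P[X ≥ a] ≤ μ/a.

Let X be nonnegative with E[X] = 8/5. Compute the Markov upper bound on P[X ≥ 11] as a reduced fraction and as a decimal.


μ = E[X] = 8/5, a = 11.
Markov: P[X ≥ 11] ≤ μ/a = (8/5)/11 = 8/55.
Numerically: ≈ 0.1455.
(Since a = 11 > μ = 1.6000, the bound 8/55 is < 1 and informative.)

P[X ≥ 11] ≤ 8/55 ≈ 0.1455.


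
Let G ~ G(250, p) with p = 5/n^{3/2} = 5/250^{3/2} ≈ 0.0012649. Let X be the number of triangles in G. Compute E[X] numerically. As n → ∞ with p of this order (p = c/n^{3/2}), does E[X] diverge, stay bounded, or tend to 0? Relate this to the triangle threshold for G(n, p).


Number of potential triangles: C(250, 3) = 2573000.
Each occurs with probability p³ ≈ (0.0012649)³ ≈ 2.0238577e-09.
By linearity: E[X] = C(250, 3)·p³ ≈ 2573000 · 2.0238577e-09 ≈ 0.00521.
Since α = 3/2 > 1, p = c/n^{3/2} = o(1/n) is below the triangle threshold p ~ 1/n. Asymptotically E[X] ~ (c³/6)·n^{3(1−α)} = (5³/6)·n^{-1.5} → 0, so by Markov's inequality G has no triangles w.h.p.

E[X] ≈ 0.00521; in regime p = Θ(1/n^{3/2}) E[X] tends to 0 (below the triangle threshold p ~ 1/n).


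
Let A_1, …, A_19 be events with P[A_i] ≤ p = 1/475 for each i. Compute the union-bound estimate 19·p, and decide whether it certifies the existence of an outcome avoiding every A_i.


Union bound: P[∪_{i=1}^{19} A_i] ≤ Σ_i P[A_i] ≤ 19·p = 19·(1/475) = 1/25.
Numerically: 1/25 ≈ 0.04000.
Is 1/25 < 1? YES.
Since P[∪ A_i] ≤ 1/25 < 1, the complement has P[∩ A_i^c] ≥ 1 − 1/25 = 24/25 > 0, so some outcome avoids every A_i.

19·p = 1/25 ≈ 0.04000; existence CERTIFIED by the union bound.


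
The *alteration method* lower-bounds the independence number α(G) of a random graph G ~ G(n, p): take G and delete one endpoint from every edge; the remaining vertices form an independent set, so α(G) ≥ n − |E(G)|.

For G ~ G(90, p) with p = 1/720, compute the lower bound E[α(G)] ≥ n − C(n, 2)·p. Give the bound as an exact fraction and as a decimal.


E[|E(G)|] = C(90, 2)·p = 4005 · (1/720) = 89/16.
E[α(G)] ≥ n − E[|E(G)|] = 90 − 89/16 = 1351/16.
Numerically: ≈ 84.43750.
(This is only a lower bound; the true E[α(G)] may be larger.)

E[α(G)] ≥ 1351/16 ≈ 84.43750.


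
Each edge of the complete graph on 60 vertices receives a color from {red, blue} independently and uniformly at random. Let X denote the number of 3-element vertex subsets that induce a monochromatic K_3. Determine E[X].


Let X = Σ_S X_S over the C(60, 3) = 34220 subsets S of size 3, where X_S = 1 if the K_3 on S is monochromatic.
For a fixed S, the K_3 on S has C(3, 2) = 3 edges. P[all 3 edges red] = (1/2)^3, and likewise for blue, so P[monochromatic] = 2·(1/2)^3 = 2^{1 − 3} = 1/4.
By linearity: E[X] = C(60, 3) · 2^{1 − 3} = 34220 · 1/4 = 8555.
Numerically: E[X] ≈ 8555.000000.

E[X] = C(60,3)·2^(1−C(3,2)) = 8555 ≈ 8555.000000.


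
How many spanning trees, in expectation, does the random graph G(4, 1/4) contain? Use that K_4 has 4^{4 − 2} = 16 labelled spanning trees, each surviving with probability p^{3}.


K_4 has 4^{4 − 2} = 16 labelled spanning trees.
For each such spanning tree H, let X_H = 1 if all 3 edges of H are present in G. Then P[X_H = 1] = p^{3} = (1/4)^{3} = 1/64.
Summing the indicators: E[X] = Σ_H E[X_H] = 16 · p^{3} = 16 · 1/64 = 1/4.
Numerically: E[X] ≈ 0.25.

E[X] = 16 · (1/4)^{3} = 1/4 ≈ 0.25.


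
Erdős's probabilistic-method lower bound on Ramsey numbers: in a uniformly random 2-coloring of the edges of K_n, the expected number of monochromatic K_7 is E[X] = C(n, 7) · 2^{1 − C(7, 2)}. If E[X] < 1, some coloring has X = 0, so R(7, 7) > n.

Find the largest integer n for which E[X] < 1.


We need C(n, 7) · 2^{1 − 21} < 1, i.e. C(n, 7) < 2^{21 − 1} = 1048576.
Check values of n near the boundary:
  n = 21: C(21, 7) = 116280; 116280 < 1048576? YES
  n = 22: C(22, 7) = 170544; 170544 < 1048576? YES
  n = 23: C(23, 7) = 245157; 245157 < 1048576? YES
  n = 24: C(24, 7) = 346104; 346104 < 1048576? YES
  n = 25: C(25, 7) = 480700; 480700 < 1048576? YES
  n = 26: C(26, 7) = 657800; 657800 < 1048576? YES
  n = 27: C(27, 7) = 888030; 888030 < 1048576? YES
  n = 28: C(28, 7) = 1184040; 1184040 < 1048576? NO
  n = 29: C(29, 7) = 1560780; 1560780 < 1048576? NO
The largest n with C(n, 7) < 1048576 is n = 27 (where E[X] = 444015/524288 ≈ 0.8469). Hence R(7, 7) > 27, i.e. R(7, 7) ≥ 28.

Largest n = 27; hence R(7, 7) > 27.


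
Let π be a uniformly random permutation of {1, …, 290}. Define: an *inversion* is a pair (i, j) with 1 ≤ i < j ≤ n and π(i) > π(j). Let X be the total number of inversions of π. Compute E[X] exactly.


Write X = Σ X_I over the C(290, 2) = 41905 pairs i < j, with X_I the indicator of one inversion.
There are 41905 indicators.
For each fixed pair i < j, the values π(i) and π(j) are two distinct elements of {1, …, 290} in uniformly random order; by symmetry P[π(i) > π(j)] = 1/2.
By linearity: E[X] = 41905 · (1/2) = C(290, 2) · (1/2) = 41905/2 = 41905/2 ≈ 20952.500.

E[X] = 41905/2 = 20952.500.


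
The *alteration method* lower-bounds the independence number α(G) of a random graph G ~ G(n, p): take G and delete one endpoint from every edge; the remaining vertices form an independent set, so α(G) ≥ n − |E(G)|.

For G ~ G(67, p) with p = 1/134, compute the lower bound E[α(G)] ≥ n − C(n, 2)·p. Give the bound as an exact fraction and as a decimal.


E[|E(G)|] = C(67, 2)·p = 2211 · (1/134) = 33/2.
E[α(G)] ≥ n − E[|E(G)|] = 67 − 33/2 = 101/2.
Numerically: ≈ 50.500.
(This is only a lower bound; the true E[α(G)] may be larger.)

E[α(G)] ≥ 101/2 ≈ 50.500.


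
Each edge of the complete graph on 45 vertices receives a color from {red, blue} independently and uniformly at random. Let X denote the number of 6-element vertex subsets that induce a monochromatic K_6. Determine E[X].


Let X = Σ_S X_S over the C(45, 6) = 8145060 subsets S of size 6, where X_S = 1 if the K_6 on S is monochromatic.
For a fixed S, the K_6 on S has C(6, 2) = 15 edges. P[all 15 edges red] = (1/2)^15, and likewise for blue, so P[monochromatic] = 2·(1/2)^15 = 2^{1 − 15} = 1/16384.
Summing: E[X] = C(45, 6) · 2^{1 − 15} = 8145060 · 1/16384 = 2036265/4096.
Numerically: E[X] ≈ 497.1350.

E[X] = C(45,6)·2^(1−C(6,2)) = 2036265/4096 ≈ 497.1350.


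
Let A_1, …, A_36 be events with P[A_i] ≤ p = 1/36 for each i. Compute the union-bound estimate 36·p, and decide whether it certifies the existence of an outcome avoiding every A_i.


Union bound: P[∪_{i=1}^{36} A_i] ≤ Σ_i P[A_i] ≤ 36·p = 36·(1/36) = 1.
Numerically: 1 ≈ 1.0000.
Is 1 < 1? NO.
Since the bound 1 is ≥ 1, the union bound is uninformative here; it does NOT by itself certify existence.

36·p = 1 ≈ 1.0000; existence NOT certified by the union bound.


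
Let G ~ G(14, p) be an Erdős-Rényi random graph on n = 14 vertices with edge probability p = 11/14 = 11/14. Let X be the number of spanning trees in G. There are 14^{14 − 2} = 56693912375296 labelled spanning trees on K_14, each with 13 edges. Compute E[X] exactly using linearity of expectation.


K_14 has 14^{14 − 2} = 56693912375296 labelled spanning trees.
For each such spanning tree H, let X_H = 1 if all 13 edges of H are present in G. Then P[X_H = 1] = p^{13} = (11/14)^{13} = 34522712143931/793714773254144.
Summing the indicators: E[X] = Σ_H E[X_H] = 56693912375296 · p^{13} = 56693912375296 · 34522712143931/793714773254144 = 34522712143931/14.
Numerically: E[X] ≈ 2.4659e+12.

E[X] = 56693912375296 · (11/14)^{13} = 34522712143931/14 ≈ 2.4659e+12.


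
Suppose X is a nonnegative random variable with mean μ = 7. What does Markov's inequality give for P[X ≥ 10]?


μ = E[X] = 7, a = 10.
Markov: P[X ≥ 10] ≤ μ/a = (7)/10 = 7/10.
Numerically: ≈ 0.700.
(Since a = 10 > μ = 7.000, the bound 7/10 is < 1 and informative.)

P[X ≥ 10] ≤ 7/10 ≈ 0.700.


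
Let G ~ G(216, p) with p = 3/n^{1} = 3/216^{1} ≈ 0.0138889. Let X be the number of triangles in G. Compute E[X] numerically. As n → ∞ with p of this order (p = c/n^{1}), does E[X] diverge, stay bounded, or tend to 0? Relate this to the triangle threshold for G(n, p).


Number of potential triangles: C(216, 3) = 1656360.
Each occurs with probability p³ ≈ (0.0138889)³ ≈ 2.67918381e-06.
By linearity: E[X] = C(216, 3)·p³ ≈ 1656360 · 2.67918381e-06 ≈ 4.437693.
Here α = 1, so p = 3/n is exactly at the triangle threshold p ~ 1/n. Asymptotically E[X] → c³/6 = 3³/6 = 9/2 ≈ 4.500000, a bounded constant. In this regime the triangle count is asymptotically Poisson(c³/6).

E[X] ≈ 4.437693; in regime p = Θ(1/n^{1}) E[X] stays bounded (at the triangle threshold p ~ 1/n).


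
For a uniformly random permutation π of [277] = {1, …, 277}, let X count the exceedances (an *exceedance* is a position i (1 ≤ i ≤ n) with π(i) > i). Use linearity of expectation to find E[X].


Write X = Σ_{i=1}^{277} X_i, where X_i = 1_{π(i) > i}.
For each fixed i, π(i) is uniform over {1, …, 277} (marginal of a uniform permutation), so P[π(i) > i] = (n − i)/n. Summing: Σ_{i=1}^{277} (n − i)/n = (0 + 1 + … + 276)/277 = 277(277 − 1)/(2·277) = (277 − 1)/2.
Hence E[X] = Σ_{i=1}^{277} (277 − i)/277 = 138 ≈ 138.000000.

E[X] = 138 = 138.000000.


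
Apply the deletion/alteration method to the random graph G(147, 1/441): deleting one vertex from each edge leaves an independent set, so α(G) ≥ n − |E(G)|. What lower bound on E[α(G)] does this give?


E[|E(G)|] = C(147, 2)·p = 10731 · (1/441) = 73/3.
E[α(G)] ≥ n − E[|E(G)|] = 147 − 73/3 = 368/3.
Numerically: ≈ 122.667.
(This is only a lower bound; the true E[α(G)] may be larger.)

E[α(G)] ≥ 368/3 ≈ 122.667.


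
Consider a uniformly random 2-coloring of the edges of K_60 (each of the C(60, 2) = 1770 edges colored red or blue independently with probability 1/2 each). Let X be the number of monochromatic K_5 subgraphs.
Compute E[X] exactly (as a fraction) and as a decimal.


Let X = Σ_S X_S over the C(60, 5) = 5461512 subsets S of size 5, where X_S = 1 if the K_5 on S is monochromatic.
For a fixed S, the K_5 on S has C(5, 2) = 10 edges. P[all 10 edges red] = (1/2)^10, and likewise for blue, so P[monochromatic] = 2·(1/2)^10 = 2^{1 − 10} = 1/512.
Summing: E[X] = C(60, 5) · 2^{1 − 10} = 5461512 · 1/512 = 682689/64.
Numerically: E[X] ≈ 10667.0156.

E[X] = C(60,5)·2^(1−C(5,2)) = 682689/64 ≈ 10667.0156.


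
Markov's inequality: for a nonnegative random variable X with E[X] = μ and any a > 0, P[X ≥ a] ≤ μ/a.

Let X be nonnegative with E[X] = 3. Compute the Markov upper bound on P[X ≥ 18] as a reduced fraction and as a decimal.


μ = E[X] = 3, a = 18.
Markov: P[X ≥ 18] ≤ μ/a = (3)/18 = 1/6.
Numerically: ≈ 0.166667.
(Since a = 18 > μ = 3.000000, the bound 1/6 is < 1 and informative.)

P[X ≥ 18] ≤ 1/6 ≈ 0.166667.


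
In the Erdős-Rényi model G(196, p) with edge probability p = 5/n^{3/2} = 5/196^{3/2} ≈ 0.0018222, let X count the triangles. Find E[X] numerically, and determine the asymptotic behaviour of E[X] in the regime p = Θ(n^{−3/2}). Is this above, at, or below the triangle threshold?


Number of potential triangles: C(196, 3) = 1235780.
Each occurs with probability p³ ≈ (0.0018222)³ ≈ 6.0500323e-09.
By linearity: E[X] = C(196, 3)·p³ ≈ 1235780 · 6.0500323e-09 ≈ 0.00748.
Since α = 3/2 > 1, p = c/n^{3/2} = o(1/n) is below the triangle threshold p ~ 1/n. Asymptotically E[X] ~ (c³/6)·n^{3(1−α)} = (5³/6)·n^{-1.5} → 0, so by Markov's inequality G has no triangles w.h.p.

E[X] ≈ 0.00748; in regime p = Θ(1/n^{3/2}) E[X] tends to 0 (below the triangle threshold p ~ 1/n).


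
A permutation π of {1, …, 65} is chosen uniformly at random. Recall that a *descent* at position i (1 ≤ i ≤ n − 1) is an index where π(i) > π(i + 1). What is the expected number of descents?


Write X = Σ X_I over i = 1, …, 64, with X_I the indicator of one descent.
There are 64 indicators.
For each fixed i, the pair (π(i), π(i+1)) is a uniformly random ordered pair of distinct values from {1, …, 65}; by symmetry P[π(i) > π(i+1)] = 1/2.
By linearity: E[X] = 64 · (1/2) = (65 − 1) · (1/2) = 32 ≈ 32.000.

E[X] = 32 = 32.000.


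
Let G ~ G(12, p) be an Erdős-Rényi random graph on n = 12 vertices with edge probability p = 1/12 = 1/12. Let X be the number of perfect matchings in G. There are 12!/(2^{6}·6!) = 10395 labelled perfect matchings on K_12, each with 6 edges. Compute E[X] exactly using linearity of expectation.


K_12 has 12!/(2^{6}·6!) = 10395 labelled perfect matchings.
For each such perfect matching H, let X_H = 1 if all 6 edges of H are present in G. Then P[X_H = 1] = p^{6} = (1/12)^{6} = 1/2985984.
By linearity of expectation: E[X] = Σ_H E[X_H] = 10395 · p^{6} = 10395 · 1/2985984 = 385/110592.
Numerically: E[X] ≈ 0.00348.

E[X] = 10395 · (1/12)^{6} = 385/110592 ≈ 0.00348.


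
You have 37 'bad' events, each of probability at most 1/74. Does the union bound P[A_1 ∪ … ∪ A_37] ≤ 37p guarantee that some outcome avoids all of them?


Union bound: P[∪_{i=1}^{37} A_i] ≤ Σ_i P[A_i] ≤ 37·p = 37·(1/74) = 1/2.
Numerically: 1/2 ≈ 0.5000000.
Is 1/2 < 1? YES.
Since P[∪ A_i] ≤ 1/2 < 1, the complement has P[∩ A_i^c] ≥ 1 − 1/2 = 1/2 > 0, so some outcome avoids every A_i.

37·p = 1/2 ≈ 0.5000000; existence CERTIFIED by the union bound.


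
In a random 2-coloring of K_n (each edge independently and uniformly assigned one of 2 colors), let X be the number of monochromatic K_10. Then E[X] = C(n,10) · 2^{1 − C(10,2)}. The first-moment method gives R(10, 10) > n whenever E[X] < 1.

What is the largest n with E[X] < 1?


We need C(n, 10) · 2^{1 − 45} < 1, i.e. C(n, 10) < 2^{45 − 1} = 17592186044416.
Check values of n near the boundary:
  n = 94: C(94, 10) = 9041256841903; 9041256841903 < 17592186044416? YES
  n = 95: C(95, 10) = 10104934117421; 10104934117421 < 17592186044416? YES
  n = 96: C(96, 10) = 11279926456656; 11279926456656 < 17592186044416? YES
  n = 97: C(97, 10) = 12576469727536; 12576469727536 < 17592186044416? YES
  n = 98: C(98, 10) = 14005614014756; 14005614014756 < 17592186044416? YES
  n = 99: C(99, 10) = 15579278510796; 15579278510796 < 17592186044416? YES
  n = 100: C(100, 10) = 17310309456440; 17310309456440 < 17592186044416? YES
  n = 101: C(101, 10) = 19212541264840; 19212541264840 < 17592186044416? NO
  n = 102: C(102, 10) = 21300860967540; 21300860967540 < 17592186044416? NO
  n = 103: C(103, 10) = 23591276125340; 23591276125340 < 17592186044416? NO
The largest n with C(n, 10) < 17592186044416 is n = 100 (where E[X] = 2163788682055/2199023255552 ≈ 0.983977). Hence R(10, 10) > 100, i.e. R(10, 10) ≥ 101.

Largest n = 100; hence R(10, 10) > 100.


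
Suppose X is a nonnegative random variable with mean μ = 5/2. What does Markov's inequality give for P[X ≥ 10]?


μ = E[X] = 5/2, a = 10.
Markov: P[X ≥ 10] ≤ μ/a = (5/2)/10 = 1/4.
Numerically: ≈ 0.25000.
(Since a = 10 > μ = 2.50000, the bound 1/4 is < 1 and informative.)

P[X ≥ 10] ≤ 1/4 ≈ 0.25000.


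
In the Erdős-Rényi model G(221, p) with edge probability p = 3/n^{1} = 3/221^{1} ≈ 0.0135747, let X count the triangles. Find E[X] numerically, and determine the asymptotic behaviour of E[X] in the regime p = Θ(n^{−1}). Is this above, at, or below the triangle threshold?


Number of potential triangles: C(221, 3) = 1774630.
Each occurs with probability p³ ≈ (0.0135747)³ ≈ 2.50142187e-06.
By linearity: E[X] = C(221, 3)·p³ ≈ 1774630 · 2.50142187e-06 ≈ 4.439098.
Here α = 1, so p = 3/n is exactly at the triangle threshold p ~ 1/n. Asymptotically E[X] → c³/6 = 3³/6 = 9/2 ≈ 4.500000, a bounded constant. In this regime the triangle count is asymptotically Poisson(c³/6).

E[X] ≈ 4.439098; in regime p = Θ(1/n^{1}) E[X] stays bounded (at the triangle threshold p ~ 1/n).


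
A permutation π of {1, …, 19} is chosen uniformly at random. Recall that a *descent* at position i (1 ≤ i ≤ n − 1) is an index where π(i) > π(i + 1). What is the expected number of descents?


Write X = Σ X_I over i = 1, …, 18, with X_I the indicator of one descent.
There are 18 indicators.
For each fixed i, the pair (π(i), π(i+1)) is a uniformly random ordered pair of distinct values from {1, …, 19}; by symmetry P[π(i) > π(i+1)] = 1/2.
By linearity: E[X] = 18 · (1/2) = (19 − 1) · (1/2) = 9 ≈ 9.000000.

E[X] = 9 = 9.000000.


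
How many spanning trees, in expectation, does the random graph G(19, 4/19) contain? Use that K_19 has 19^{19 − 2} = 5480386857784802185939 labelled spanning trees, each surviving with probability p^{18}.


K_19 has 19^{19 − 2} = 5480386857784802185939 labelled spanning trees.
For each such spanning tree H, let X_H = 1 if all 18 edges of H are present in G. Then P[X_H = 1] = p^{18} = (4/19)^{18} = 68719476736/104127350297911241532841.
Summing the indicators: E[X] = Σ_H E[X_H] = 5480386857784802185939 · p^{18} = 5480386857784802185939 · 68719476736/104127350297911241532841 = 68719476736/19.
Numerically: E[X] ≈ 3.61681e+09.

E[X] = 5480386857784802185939 · (4/19)^{18} = 68719476736/19 ≈ 3.61681e+09.


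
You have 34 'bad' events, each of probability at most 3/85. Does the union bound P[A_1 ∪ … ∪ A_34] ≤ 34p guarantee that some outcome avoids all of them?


Union bound: P[∪_{i=1}^{34} A_i] ≤ Σ_i P[A_i] ≤ 34·p = 34·(3/85) = 6/5.
Numerically: 6/5 ≈ 1.200.
Is 6/5 < 1? NO.
Since the bound 6/5 is ≥ 1, the union bound is uninformative here; it does NOT by itself certify existence.

34·p = 6/5 ≈ 1.200; existence NOT certified by the union bound.


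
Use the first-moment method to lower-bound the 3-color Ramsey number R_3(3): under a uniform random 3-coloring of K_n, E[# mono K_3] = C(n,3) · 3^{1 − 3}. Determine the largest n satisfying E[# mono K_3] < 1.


We need C(n, 3) · 3^{1 − 3} < 1, i.e. C(n, 3) < 3^{3 − 1} = 9.
Check values of n near the boundary:
  n = 3: C(3, 3) = 1; 1 < 9? YES
  n = 4: C(4, 3) = 4; 4 < 9? YES
  n = 5: C(5, 3) = 10; 10 < 9? NO
  n = 6: C(6, 3) = 20; 20 < 9? NO
  n = 7: C(7, 3) = 35; 35 < 9? NO
The largest n with C(n, 3) < 9 is n = 4 (where E[X] = 4/9 ≈ 0.444). Hence R_3(3) > 4, i.e. R_3(3) ≥ 5.

Largest n = 4; hence R_3(3) > 4.


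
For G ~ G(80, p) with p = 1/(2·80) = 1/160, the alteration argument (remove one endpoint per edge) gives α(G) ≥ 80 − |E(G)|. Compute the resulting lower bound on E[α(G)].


E[|E(G)|] = C(80, 2)·p = 3160 · (1/160) = 79/4.
E[α(G)] ≥ n − E[|E(G)|] = 80 − 79/4 = 241/4.
Numerically: ≈ 60.25000.
(This is only a lower bound; the true E[α(G)] may be larger.)

E[α(G)] ≥ 241/4 ≈ 60.25000.


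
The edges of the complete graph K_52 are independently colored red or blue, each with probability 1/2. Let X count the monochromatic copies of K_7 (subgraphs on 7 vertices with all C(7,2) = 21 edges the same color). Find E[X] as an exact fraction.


Let X = Σ_S X_S over the C(52, 7) = 133784560 subsets S of size 7, where X_S = 1 if the K_7 on S is monochromatic.
For a fixed S, the K_7 on S has C(7, 2) = 21 edges. P[all 21 edges red] = (1/2)^21, and likewise for blue, so P[monochromatic] = 2·(1/2)^21 = 2^{1 − 21} = 1/1048576.
Summing: E[X] = C(52, 7) · 2^{1 − 21} = 133784560 · 1/1048576 = 8361535/65536.
Numerically: E[X] ≈ 127.58690.

E[X] = C(52,7)·2^(1−C(7,2)) = 8361535/65536 ≈ 127.58690.


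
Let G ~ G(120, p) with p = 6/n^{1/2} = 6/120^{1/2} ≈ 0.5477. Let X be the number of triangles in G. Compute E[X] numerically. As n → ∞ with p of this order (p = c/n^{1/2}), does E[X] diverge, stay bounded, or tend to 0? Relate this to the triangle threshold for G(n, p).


Number of potential triangles: C(120, 3) = 280840.
Each occurs with probability p³ ≈ (0.5477)³ ≈ 1.643168e-01.
By linearity: E[X] = C(120, 3)·p³ ≈ 280840 · 1.643168e-01 ≈ 46146.7209.
Since α = 1/2 < 1, p = c/n^{1/2} ≫ 1/n is above the triangle threshold p ~ 1/n. Asymptotically E[X] ~ (c³/6)·n^{3(1−α)} = (6³/6)·n^{1.5} → ∞; triangles are abundant w.h.p.

E[X] ≈ 46146.7209; in regime p = Θ(1/n^{1/2}) E[X] diverges (above the triangle threshold p ~ 1/n).


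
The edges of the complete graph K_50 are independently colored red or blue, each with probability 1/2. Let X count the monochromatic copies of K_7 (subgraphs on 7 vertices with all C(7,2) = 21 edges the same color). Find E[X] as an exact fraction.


Let X = Σ_S X_S over the C(50, 7) = 99884400 subsets S of size 7, where X_S = 1 if the K_7 on S is monochromatic.
For a fixed S, the K_7 on S has C(7, 2) = 21 edges. P[all 21 edges red] = (1/2)^21, and likewise for blue, so P[monochromatic] = 2·(1/2)^21 = 2^{1 − 21} = 1/1048576.
By linearity: E[X] = C(50, 7) · 2^{1 − 21} = 99884400 · 1/1048576 = 6242775/65536.
Numerically: E[X] ≈ 95.25719.

E[X] = C(50,7)·2^(1−C(7,2)) = 6242775/65536 ≈ 95.25719.


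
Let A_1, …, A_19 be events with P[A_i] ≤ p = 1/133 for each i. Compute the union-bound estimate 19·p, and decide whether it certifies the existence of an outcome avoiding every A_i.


Union bound: P[∪_{i=1}^{19} A_i] ≤ Σ_i P[A_i] ≤ 19·p = 19·(1/133) = 1/7.
Numerically: 1/7 ≈ 0.143.
Is 1/7 < 1? YES.
Since P[∪ A_i] ≤ 1/7 < 1, the complement has P[∩ A_i^c] ≥ 1 − 1/7 = 6/7 > 0, so some outcome avoids every A_i.

19·p = 1/7 ≈ 0.143; existence CERTIFIED by the union bound.


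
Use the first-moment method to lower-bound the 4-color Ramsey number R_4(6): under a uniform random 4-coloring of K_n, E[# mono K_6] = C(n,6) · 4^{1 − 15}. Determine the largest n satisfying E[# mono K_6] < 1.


We need C(n, 6) · 4^{1 − 15} < 1, i.e. C(n, 6) < 4^{15 − 1} = 268435456.
Check values of n near the boundary:
  n = 73: C(73, 6) = 170230452; 170230452 < 268435456? YES
  n = 74: C(74, 6) = 185250786; 185250786 < 268435456? YES
  n = 75: C(75, 6) = 201359550; 201359550 < 268435456? YES
  n = 76: C(76, 6) = 218618940; 218618940 < 268435456? YES
  n = 77: C(77, 6) = 237093780; 237093780 < 268435456? YES
  n = 78: C(78, 6) = 256851595; 256851595 < 268435456? YES
  n = 79: C(79, 6) = 277962685; 277962685 < 268435456? NO
  n = 80: C(80, 6) = 300500200; 300500200 < 268435456? NO
The largest n with C(n, 6) < 268435456 is n = 78 (where E[X] = 256851595/268435456 ≈ 0.9568468). Hence R_4(6) > 78, i.e. R_4(6) ≥ 79.

Largest n = 78; hence R_4(6) > 78.


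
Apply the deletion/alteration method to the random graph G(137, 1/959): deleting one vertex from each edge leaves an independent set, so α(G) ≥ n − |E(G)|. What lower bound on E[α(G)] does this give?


E[|E(G)|] = C(137, 2)·p = 9316 · (1/959) = 68/7.
E[α(G)] ≥ n − E[|E(G)|] = 137 − 68/7 = 891/7.
Numerically: ≈ 127.285714.
(This is only a lower bound; the true E[α(G)] may be larger.)

E[α(G)] ≥ 891/7 ≈ 127.285714.


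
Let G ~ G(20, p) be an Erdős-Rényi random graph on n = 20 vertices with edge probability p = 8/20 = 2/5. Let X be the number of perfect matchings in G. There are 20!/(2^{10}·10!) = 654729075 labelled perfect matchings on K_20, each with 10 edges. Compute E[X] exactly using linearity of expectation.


K_20 has 20!/(2^{10}·10!) = 654729075 labelled perfect matchings.
For each such perfect matching H, let X_H = 1 if all 10 edges of H are present in G. Then P[X_H = 1] = p^{10} = (2/5)^{10} = 1024/9765625.
Summing the indicators: E[X] = Σ_H E[X_H] = 654729075 · p^{10} = 654729075 · 1024/9765625 = 26817702912/390625.
Numerically: E[X] ≈ 6.865e+04.

E[X] = 654729075 · (2/5)^{10} = 26817702912/390625 ≈ 6.865e+04.


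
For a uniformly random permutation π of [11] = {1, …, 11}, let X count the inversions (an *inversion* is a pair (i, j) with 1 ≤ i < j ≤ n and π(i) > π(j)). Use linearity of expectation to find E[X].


Write X = Σ X_I over the C(11, 2) = 55 pairs i < j, with X_I the indicator of one inversion.
There are 55 indicators.
For each fixed pair i < j, the values π(i) and π(j) are two distinct elements of {1, …, 11} in uniformly random order; by symmetry P[π(i) > π(j)] = 1/2.
By linearity: E[X] = 55 · (1/2) = C(11, 2) · (1/2) = 55/2 = 55/2 ≈ 27.500.

E[X] = 55/2 = 27.500.
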